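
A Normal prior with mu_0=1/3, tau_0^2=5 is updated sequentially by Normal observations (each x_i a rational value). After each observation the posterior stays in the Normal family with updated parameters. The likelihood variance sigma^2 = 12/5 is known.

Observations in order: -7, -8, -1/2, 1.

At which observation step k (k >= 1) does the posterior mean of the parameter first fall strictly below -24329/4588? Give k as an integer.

k = 2

obs 1: x=-7 → posterior Normal(-171/37, 60/37)
obs 2: x=-8 → posterior Normal(-371/62, 30/31)
obs 3: x=-1/2 → posterior Normal(-767/174, 20/29)
obs 4: x=1 → posterior Normal(-717/224, 15/28)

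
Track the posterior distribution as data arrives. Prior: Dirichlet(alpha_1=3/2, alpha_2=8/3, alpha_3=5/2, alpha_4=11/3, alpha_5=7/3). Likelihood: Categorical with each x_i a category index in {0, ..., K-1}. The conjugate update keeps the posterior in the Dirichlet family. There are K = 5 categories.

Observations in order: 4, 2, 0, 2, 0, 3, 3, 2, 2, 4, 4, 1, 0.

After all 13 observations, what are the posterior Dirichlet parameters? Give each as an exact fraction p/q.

alpha_1=9/2, alpha_2=11/3, alpha_3=13/2, alpha_4=17/3, alpha_5=16/3

obs 1: x=4 → posterior Dirichlet(3/2, 8/3, 5/2, 11/3, 10/3)
obs 2: x=2 → posterior Dirichlet(3/2, 8/3, 7/2, 11/3, 10/3)
obs 3: x=0 → posterior Dirichlet(5/2, 8/3, 7/2, 11/3, 10/3)
obs 4: x=2 → posterior Dirichlet(5/2, 8/3, 9/2, 11/3, 10/3)
obs 5: x=0 → posterior Dirichlet(7/2, 8/3, 9/2, 11/3, 10/3)
obs 6: x=3 → posterior Dirichlet(7/2, 8/3, 9/2, 14/3, 10/3)
obs 7: x=3 → posterior Dirichlet(7/2, 8/3, 9/2, 17/3, 10/3)
obs 8: x=2 → posterior Dirichlet(7/2, 8/3, 11/2, 17/3, 10/3)
obs 9: x=2 → posterior Dirichlet(7/2, 8/3, 13/2, 17/3, 10/3)
obs 10: x=4 → posterior Dirichlet(7/2, 8/3, 13/2, 17/3, 13/3)
obs 11: x=4 → posterior Dirichlet(7/2, 8/3, 13/2, 17/3, 16/3)
obs 12: x=1 → posterior Dirichlet(7/2, 11/3, 13/2, 17/3, 16/3)
obs 13: x=0 → posterior Dirichlet(9/2, 11/3, 13/2, 17/3, 16/3)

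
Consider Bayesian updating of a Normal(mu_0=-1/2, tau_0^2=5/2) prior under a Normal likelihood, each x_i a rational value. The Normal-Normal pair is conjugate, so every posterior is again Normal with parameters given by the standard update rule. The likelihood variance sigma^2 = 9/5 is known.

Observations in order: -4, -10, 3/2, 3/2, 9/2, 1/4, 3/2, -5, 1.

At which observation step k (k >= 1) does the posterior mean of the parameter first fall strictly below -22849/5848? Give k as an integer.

obs 1: x=-4 → posterior Normal(-109/43, 45/43)
obs 2: x=-10 → posterior Normal(-359/68, 45/68)
obs 3: x=3/2 → posterior Normal(-643/186, 15/31)
obs 4: x=3/2 → posterior Normal(-142/59, 45/118)
obs 5: x=9/2 → posterior Normal(-343/286, 45/143)
obs 6: x=1/4 → posterior Normal(-661/672, 15/56)
obs 7: x=3/2 → posterior Normal(-511/772, 45/193)
obs 8: x=-5 → posterior Normal(-1011/872, 45/218)
obs 9: x=1 → posterior Normal(-911/972, 5/27)

k = 2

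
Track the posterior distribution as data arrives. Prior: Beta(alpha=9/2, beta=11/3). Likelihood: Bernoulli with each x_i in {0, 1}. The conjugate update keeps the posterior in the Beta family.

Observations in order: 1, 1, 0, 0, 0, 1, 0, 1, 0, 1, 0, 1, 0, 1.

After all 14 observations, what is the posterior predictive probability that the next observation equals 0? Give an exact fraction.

obs 1: x=1 → posterior Beta(11/2, 11/3)
obs 2: x=1 → posterior Beta(13/2, 11/3)
obs 3: x=0 → posterior Beta(13/2, 14/3)
obs 4: x=0 → posterior Beta(13/2, 17/3)
obs 5: x=0 → posterior Beta(13/2, 20/3)
obs 6: x=1 → posterior Beta(15/2, 20/3)
obs 7: x=0 → posterior Beta(15/2, 23/3)
obs 8: x=1 → posterior Beta(17/2, 23/3)
obs 9: x=0 → posterior Beta(17/2, 26/3)
obs 10: x=1 → posterior Beta(19/2, 26/3)
obs 11: x=0 → posterior Beta(19/2, 29/3)
obs 12: x=1 → posterior Beta(21/2, 29/3)
obs 13: x=0 → posterior Beta(21/2, 32/3)
obs 14: x=1 → posterior Beta(23/2, 32/3)

64/133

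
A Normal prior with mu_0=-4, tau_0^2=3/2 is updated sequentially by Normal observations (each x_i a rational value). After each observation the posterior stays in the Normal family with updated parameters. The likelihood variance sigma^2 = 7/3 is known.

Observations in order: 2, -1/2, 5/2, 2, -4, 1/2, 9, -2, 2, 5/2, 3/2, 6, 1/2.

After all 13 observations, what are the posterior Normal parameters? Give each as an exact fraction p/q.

obs 1: x=2 → posterior Normal(-38/23, 21/23)
obs 2: x=-1/2 → posterior Normal(-85/64, 21/32)
obs 3: x=5/2 → posterior Normal(-20/41, 21/41)
obs 4: x=2 → posterior Normal(-1/25, 21/50)
obs 5: x=-4 → posterior Normal(-38/59, 21/59)
obs 6: x=1/2 → posterior Normal(-67/136, 21/68)
obs 7: x=9 → posterior Normal(95/154, 3/11)
obs 8: x=-2 → posterior Normal(59/172, 21/86)
obs 9: x=2 → posterior Normal(1/2, 21/95)
obs 10: x=5/2 → posterior Normal(35/52, 21/104)
obs 11: x=3/2 → posterior Normal(167/226, 21/113)
obs 12: x=6 → posterior Normal(275/244, 21/122)
obs 13: x=1/2 → posterior Normal(142/131, 21/131)

mu_0=142/131, tau_0^2=21/131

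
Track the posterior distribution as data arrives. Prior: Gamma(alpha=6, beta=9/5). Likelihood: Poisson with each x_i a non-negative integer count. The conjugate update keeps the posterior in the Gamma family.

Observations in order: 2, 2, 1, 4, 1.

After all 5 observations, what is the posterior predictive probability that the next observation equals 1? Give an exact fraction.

255124789661096311421665280/1117116121846700839825703079

obs 1: x=2 → posterior Gamma(8, 14/5)
obs 2: x=2 → posterior Gamma(10, 19/5)
obs 3: x=1 → posterior Gamma(11, 24/5)
obs 4: x=4 → posterior Gamma(15, 29/5)
obs 5: x=1 → posterior Gamma(16, 34/5)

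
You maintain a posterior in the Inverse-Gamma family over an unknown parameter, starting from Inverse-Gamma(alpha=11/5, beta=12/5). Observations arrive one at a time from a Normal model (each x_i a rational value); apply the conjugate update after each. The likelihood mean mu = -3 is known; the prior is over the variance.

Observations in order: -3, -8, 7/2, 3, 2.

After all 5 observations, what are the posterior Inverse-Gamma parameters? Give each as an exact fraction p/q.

alpha=47/10, beta=2661/40

obs 1: x=-3 → posterior Inverse-Gamma(27/10, 12/5)
obs 2: x=-8 → posterior Inverse-Gamma(16/5, 149/10)
obs 3: x=7/2 → posterior Inverse-Gamma(37/10, 1441/40)
obs 4: x=3 → posterior Inverse-Gamma(21/5, 2161/40)
obs 5: x=2 → posterior Inverse-Gamma(47/10, 2661/40)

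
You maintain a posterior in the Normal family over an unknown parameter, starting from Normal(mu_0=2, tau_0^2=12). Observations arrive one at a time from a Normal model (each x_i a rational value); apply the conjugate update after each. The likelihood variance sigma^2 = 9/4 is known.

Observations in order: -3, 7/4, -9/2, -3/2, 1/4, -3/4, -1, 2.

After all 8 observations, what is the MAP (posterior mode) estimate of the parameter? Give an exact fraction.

obs 1: x=-3 → posterior Normal(-42/19, 36/19)
obs 2: x=7/4 → posterior Normal(-2/5, 36/35)
obs 3: x=-9/2 → posterior Normal(-86/51, 12/17)
obs 4: x=-3/2 → posterior Normal(-110/67, 36/67)
obs 5: x=1/4 → posterior Normal(-106/83, 36/83)
obs 6: x=-3/4 → posterior Normal(-118/99, 4/11)
obs 7: x=-1 → posterior Normal(-134/115, 36/115)
obs 8: x=2 → posterior Normal(-102/131, 36/131)

-102/131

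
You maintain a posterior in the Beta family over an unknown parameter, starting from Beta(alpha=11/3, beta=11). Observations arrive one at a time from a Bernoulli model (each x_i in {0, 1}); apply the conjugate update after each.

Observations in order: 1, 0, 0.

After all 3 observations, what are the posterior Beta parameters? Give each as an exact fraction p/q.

alpha=14/3, beta=13

obs 1: x=1 → posterior Beta(14/3, 11)
obs 2: x=0 → posterior Beta(14/3, 12)
obs 3: x=0 → posterior Beta(14/3, 13)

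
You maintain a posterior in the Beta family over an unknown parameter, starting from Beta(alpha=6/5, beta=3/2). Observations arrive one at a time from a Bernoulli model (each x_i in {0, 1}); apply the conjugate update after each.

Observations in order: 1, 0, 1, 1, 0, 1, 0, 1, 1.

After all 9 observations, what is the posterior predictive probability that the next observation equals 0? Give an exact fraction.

obs 1: x=1 → posterior Beta(11/5, 3/2)
obs 2: x=0 → posterior Beta(11/5, 5/2)
obs 3: x=1 → posterior Beta(16/5, 5/2)
obs 4: x=1 → posterior Beta(21/5, 5/2)
obs 5: x=0 → posterior Beta(21/5, 7/2)
obs 6: x=1 → posterior Beta(26/5, 7/2)
obs 7: x=0 → posterior Beta(26/5, 9/2)
obs 8: x=1 → posterior Beta(31/5, 9/2)
obs 9: x=1 → posterior Beta(36/5, 9/2)

5/13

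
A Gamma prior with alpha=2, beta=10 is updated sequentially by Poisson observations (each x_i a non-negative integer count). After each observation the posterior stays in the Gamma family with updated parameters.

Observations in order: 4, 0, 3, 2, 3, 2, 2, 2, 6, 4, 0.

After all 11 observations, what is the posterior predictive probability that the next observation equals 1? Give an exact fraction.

69609754336757461507800770003490549819015/206097683218942123873399068932507659403264

obs 1: x=4 → posterior Gamma(6, 11)
obs 2: x=0 → posterior Gamma(6, 12)
obs 3: x=3 → posterior Gamma(9, 13)
obs 4: x=2 → posterior Gamma(11, 14)
obs 5: x=3 → posterior Gamma(14, 15)
obs 6: x=2 → posterior Gamma(16, 16)
obs 7: x=2 → posterior Gamma(18, 17)
obs 8: x=2 → posterior Gamma(20, 18)
obs 9: x=6 → posterior Gamma(26, 19)
obs 10: x=4 → posterior Gamma(30, 20)
obs 11: x=0 → posterior Gamma(30, 21)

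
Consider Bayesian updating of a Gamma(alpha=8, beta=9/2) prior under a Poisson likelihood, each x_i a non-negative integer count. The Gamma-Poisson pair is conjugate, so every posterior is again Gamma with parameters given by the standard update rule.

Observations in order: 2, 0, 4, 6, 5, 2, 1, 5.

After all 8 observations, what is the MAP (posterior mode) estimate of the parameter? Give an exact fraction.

64/25

obs 1: x=2 → posterior Gamma(10, 11/2)
obs 2: x=0 → posterior Gamma(10, 13/2)
obs 3: x=4 → posterior Gamma(14, 15/2)
obs 4: x=6 → posterior Gamma(20, 17/2)
obs 5: x=5 → posterior Gamma(25, 19/2)
obs 6: x=2 → posterior Gamma(27, 21/2)
obs 7: x=1 → posterior Gamma(28, 23/2)
obs 8: x=5 → posterior Gamma(33, 25/2)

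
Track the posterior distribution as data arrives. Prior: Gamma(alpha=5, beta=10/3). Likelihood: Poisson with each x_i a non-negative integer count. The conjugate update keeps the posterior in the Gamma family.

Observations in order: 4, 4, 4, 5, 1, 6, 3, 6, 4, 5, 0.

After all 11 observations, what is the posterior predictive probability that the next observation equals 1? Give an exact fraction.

8360582272067678833451353999730032874034662514817628136359665524454718404122087/64919612772480684272077477598407081955951769084986853540654908040236664132468736

obs 1: x=4 → posterior Gamma(9, 13/3)
obs 2: x=4 → posterior Gamma(13, 16/3)
obs 3: x=4 → posterior Gamma(17, 19/3)
obs 4: x=5 → posterior Gamma(22, 22/3)
obs 5: x=1 → posterior Gamma(23, 25/3)
obs 6: x=6 → posterior Gamma(29, 28/3)
obs 7: x=3 → posterior Gamma(32, 31/3)
obs 8: x=6 → posterior Gamma(38, 34/3)
obs 9: x=4 → posterior Gamma(42, 37/3)
obs 10: x=5 → posterior Gamma(47, 40/3)
obs 11: x=0 → posterior Gamma(47, 43/3)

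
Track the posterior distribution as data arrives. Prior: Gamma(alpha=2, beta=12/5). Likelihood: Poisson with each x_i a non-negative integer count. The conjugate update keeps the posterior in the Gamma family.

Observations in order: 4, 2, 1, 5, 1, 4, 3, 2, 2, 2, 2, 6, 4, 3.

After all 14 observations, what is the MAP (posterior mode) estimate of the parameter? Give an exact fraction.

105/41

obs 1: x=4 → posterior Gamma(6, 17/5)
obs 2: x=2 → posterior Gamma(8, 22/5)
obs 3: x=1 → posterior Gamma(9, 27/5)
obs 4: x=5 → posterior Gamma(14, 32/5)
obs 5: x=1 → posterior Gamma(15, 37/5)
obs 6: x=4 → posterior Gamma(19, 42/5)
obs 7: x=3 → posterior Gamma(22, 47/5)
obs 8: x=2 → posterior Gamma(24, 52/5)
obs 9: x=2 → posterior Gamma(26, 57/5)
obs 10: x=2 → posterior Gamma(28, 62/5)
obs 11: x=2 → posterior Gamma(30, 67/5)
obs 12: x=6 → posterior Gamma(36, 72/5)
obs 13: x=4 → posterior Gamma(40, 77/5)
obs 14: x=3 → posterior Gamma(43, 82/5)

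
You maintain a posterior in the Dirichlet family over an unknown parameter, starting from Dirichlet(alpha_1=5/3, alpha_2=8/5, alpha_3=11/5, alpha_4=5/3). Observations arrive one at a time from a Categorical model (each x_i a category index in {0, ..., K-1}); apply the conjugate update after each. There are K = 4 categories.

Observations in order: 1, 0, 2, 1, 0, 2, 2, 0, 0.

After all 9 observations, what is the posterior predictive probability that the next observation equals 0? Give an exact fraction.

obs 1: x=1 → posterior Dirichlet(5/3, 13/5, 11/5, 5/3)
obs 2: x=0 → posterior Dirichlet(8/3, 13/5, 11/5, 5/3)
obs 3: x=2 → posterior Dirichlet(8/3, 13/5, 16/5, 5/3)
obs 4: x=1 → posterior Dirichlet(8/3, 18/5, 16/5, 5/3)
obs 5: x=0 → posterior Dirichlet(11/3, 18/5, 16/5, 5/3)
obs 6: x=2 → posterior Dirichlet(11/3, 18/5, 21/5, 5/3)
obs 7: x=2 → posterior Dirichlet(11/3, 18/5, 26/5, 5/3)
obs 8: x=0 → posterior Dirichlet(14/3, 18/5, 26/5, 5/3)
obs 9: x=0 → posterior Dirichlet(17/3, 18/5, 26/5, 5/3)

85/242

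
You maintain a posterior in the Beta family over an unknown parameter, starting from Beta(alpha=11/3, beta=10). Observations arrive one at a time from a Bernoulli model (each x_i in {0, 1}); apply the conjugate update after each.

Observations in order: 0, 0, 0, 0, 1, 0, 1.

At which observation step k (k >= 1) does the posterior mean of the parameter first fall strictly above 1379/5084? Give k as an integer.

obs 1: x=0 → posterior Beta(11/3, 11)
obs 2: x=0 → posterior Beta(11/3, 12)
obs 3: x=0 → posterior Beta(11/3, 13)
obs 4: x=0 → posterior Beta(11/3, 14)
obs 5: x=1 → posterior Beta(14/3, 14)
obs 6: x=0 → posterior Beta(14/3, 15)
obs 7: x=1 → posterior Beta(17/3, 15)

k = 7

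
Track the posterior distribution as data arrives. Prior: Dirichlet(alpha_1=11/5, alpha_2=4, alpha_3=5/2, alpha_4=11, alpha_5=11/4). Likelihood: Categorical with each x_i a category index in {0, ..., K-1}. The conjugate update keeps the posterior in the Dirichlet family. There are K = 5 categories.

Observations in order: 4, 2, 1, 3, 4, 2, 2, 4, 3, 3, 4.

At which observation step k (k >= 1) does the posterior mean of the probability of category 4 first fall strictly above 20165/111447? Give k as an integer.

k = 8

obs 1: x=4 → posterior Dirichlet(11/5, 4, 5/2, 11, 15/4)
obs 2: x=2 → posterior Dirichlet(11/5, 4, 7/2, 11, 15/4)
obs 3: x=1 → posterior Dirichlet(11/5, 5, 7/2, 11, 15/4)
obs 4: x=3 → posterior Dirichlet(11/5, 5, 7/2, 12, 15/4)
obs 5: x=4 → posterior Dirichlet(11/5, 5, 7/2, 12, 19/4)
obs 6: x=2 → posterior Dirichlet(11/5, 5, 9/2, 12, 19/4)
obs 7: x=2 → posterior Dirichlet(11/5, 5, 11/2, 12, 19/4)
obs 8: x=4 → posterior Dirichlet(11/5, 5, 11/2, 12, 23/4)
obs 9: x=3 → posterior Dirichlet(11/5, 5, 11/2, 13, 23/4)
obs 10: x=3 → posterior Dirichlet(11/5, 5, 11/2, 14, 23/4)
obs 11: x=4 → posterior Dirichlet(11/5, 5, 11/2, 14, 27/4)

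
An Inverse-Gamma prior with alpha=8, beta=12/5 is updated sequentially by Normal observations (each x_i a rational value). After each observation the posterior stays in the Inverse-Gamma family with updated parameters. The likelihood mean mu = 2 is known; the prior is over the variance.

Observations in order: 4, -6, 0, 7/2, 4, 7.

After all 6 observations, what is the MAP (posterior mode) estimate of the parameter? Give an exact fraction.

obs 1: x=4 → posterior Inverse-Gamma(17/2, 22/5)
obs 2: x=-6 → posterior Inverse-Gamma(9, 182/5)
obs 3: x=0 → posterior Inverse-Gamma(19/2, 192/5)
obs 4: x=7/2 → posterior Inverse-Gamma(10, 1581/40)
obs 5: x=4 → posterior Inverse-Gamma(21/2, 1661/40)
obs 6: x=7 → posterior Inverse-Gamma(11, 2161/40)

2161/480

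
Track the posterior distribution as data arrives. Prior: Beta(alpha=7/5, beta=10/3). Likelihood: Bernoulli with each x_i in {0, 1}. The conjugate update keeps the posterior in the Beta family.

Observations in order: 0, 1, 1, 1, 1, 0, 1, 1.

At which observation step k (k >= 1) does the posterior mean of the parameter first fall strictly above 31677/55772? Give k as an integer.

obs 1: x=0 → posterior Beta(7/5, 13/3)
obs 2: x=1 → posterior Beta(12/5, 13/3)
obs 3: x=1 → posterior Beta(17/5, 13/3)
obs 4: x=1 → posterior Beta(22/5, 13/3)
obs 5: x=1 → posterior Beta(27/5, 13/3)
obs 6: x=0 → posterior Beta(27/5, 16/3)
obs 7: x=1 → posterior Beta(32/5, 16/3)
obs 8: x=1 → posterior Beta(37/5, 16/3)

k = 8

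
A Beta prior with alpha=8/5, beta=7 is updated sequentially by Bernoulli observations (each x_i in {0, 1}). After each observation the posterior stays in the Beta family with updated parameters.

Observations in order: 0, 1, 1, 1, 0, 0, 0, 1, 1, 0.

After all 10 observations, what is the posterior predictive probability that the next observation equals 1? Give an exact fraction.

obs 1: x=0 → posterior Beta(8/5, 8)
obs 2: x=1 → posterior Beta(13/5, 8)
obs 3: x=1 → posterior Beta(18/5, 8)
obs 4: x=1 → posterior Beta(23/5, 8)
obs 5: x=0 → posterior Beta(23/5, 9)
obs 6: x=0 → posterior Beta(23/5, 10)
obs 7: x=0 → posterior Beta(23/5, 11)
obs 8: x=1 → posterior Beta(28/5, 11)
obs 9: x=1 → posterior Beta(33/5, 11)
obs 10: x=0 → posterior Beta(33/5, 12)

11/31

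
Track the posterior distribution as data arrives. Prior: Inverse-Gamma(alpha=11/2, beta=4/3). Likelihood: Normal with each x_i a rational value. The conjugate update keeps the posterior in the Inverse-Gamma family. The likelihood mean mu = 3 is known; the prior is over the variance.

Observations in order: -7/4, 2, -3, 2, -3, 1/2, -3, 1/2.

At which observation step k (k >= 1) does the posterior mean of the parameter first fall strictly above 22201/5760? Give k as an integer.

obs 1: x=-7/4 → posterior Inverse-Gamma(6, 1211/96)
obs 2: x=2 → posterior Inverse-Gamma(13/2, 1259/96)
obs 3: x=-3 → posterior Inverse-Gamma(7, 2987/96)
obs 4: x=2 → posterior Inverse-Gamma(15/2, 3035/96)
obs 5: x=-3 → posterior Inverse-Gamma(8, 4763/96)
obs 6: x=1/2 → posterior Inverse-Gamma(17/2, 5063/96)
obs 7: x=-3 → posterior Inverse-Gamma(9, 6791/96)
obs 8: x=1/2 → posterior Inverse-Gamma(19/2, 7091/96)

k = 3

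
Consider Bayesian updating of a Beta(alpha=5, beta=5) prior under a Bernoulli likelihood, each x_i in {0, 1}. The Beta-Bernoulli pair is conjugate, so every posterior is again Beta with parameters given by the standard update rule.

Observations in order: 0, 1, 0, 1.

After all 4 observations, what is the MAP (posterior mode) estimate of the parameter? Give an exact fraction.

obs 1: x=0 → posterior Beta(5, 6)
obs 2: x=1 → posterior Beta(6, 6)
obs 3: x=0 → posterior Beta(6, 7)
obs 4: x=1 → posterior Beta(7, 7)

1/2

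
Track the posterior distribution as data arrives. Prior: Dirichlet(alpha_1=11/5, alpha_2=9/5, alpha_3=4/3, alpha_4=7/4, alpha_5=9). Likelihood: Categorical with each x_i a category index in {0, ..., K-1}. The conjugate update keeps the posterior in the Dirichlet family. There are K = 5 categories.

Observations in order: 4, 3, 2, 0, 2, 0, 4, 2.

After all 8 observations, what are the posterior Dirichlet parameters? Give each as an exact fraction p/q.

alpha_1=21/5, alpha_2=9/5, alpha_3=13/3, alpha_4=11/4, alpha_5=11

obs 1: x=4 → posterior Dirichlet(11/5, 9/5, 4/3, 7/4, 10)
obs 2: x=3 → posterior Dirichlet(11/5, 9/5, 4/3, 11/4, 10)
obs 3: x=2 → posterior Dirichlet(11/5, 9/5, 7/3, 11/4, 10)
obs 4: x=0 → posterior Dirichlet(16/5, 9/5, 7/3, 11/4, 10)
obs 5: x=2 → posterior Dirichlet(16/5, 9/5, 10/3, 11/4, 10)
obs 6: x=0 → posterior Dirichlet(21/5, 9/5, 10/3, 11/4, 10)
obs 7: x=4 → posterior Dirichlet(21/5, 9/5, 10/3, 11/4, 11)
obs 8: x=2 → posterior Dirichlet(21/5, 9/5, 13/3, 11/4, 11)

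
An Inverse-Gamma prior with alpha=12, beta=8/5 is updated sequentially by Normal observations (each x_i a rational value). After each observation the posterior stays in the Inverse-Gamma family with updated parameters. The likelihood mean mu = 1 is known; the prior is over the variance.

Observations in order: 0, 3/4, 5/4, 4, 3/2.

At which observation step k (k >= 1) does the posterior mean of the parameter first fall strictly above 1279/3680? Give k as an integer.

obs 1: x=0 → posterior Inverse-Gamma(25/2, 21/10)
obs 2: x=3/4 → posterior Inverse-Gamma(13, 341/160)
obs 3: x=5/4 → posterior Inverse-Gamma(27/2, 173/80)
obs 4: x=4 → posterior Inverse-Gamma(14, 533/80)
obs 5: x=3/2 → posterior Inverse-Gamma(29/2, 543/80)

k = 4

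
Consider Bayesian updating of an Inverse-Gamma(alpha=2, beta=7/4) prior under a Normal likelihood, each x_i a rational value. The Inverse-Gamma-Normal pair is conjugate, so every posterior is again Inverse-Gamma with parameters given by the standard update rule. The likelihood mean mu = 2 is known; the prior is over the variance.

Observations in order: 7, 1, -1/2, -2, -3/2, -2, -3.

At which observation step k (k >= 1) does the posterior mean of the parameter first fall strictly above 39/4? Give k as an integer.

k = 6

obs 1: x=7 → posterior Inverse-Gamma(5/2, 57/4)
obs 2: x=1 → posterior Inverse-Gamma(3, 59/4)
obs 3: x=-1/2 → posterior Inverse-Gamma(7/2, 143/8)
obs 4: x=-2 → posterior Inverse-Gamma(4, 207/8)
obs 5: x=-3/2 → posterior Inverse-Gamma(9/2, 32)
obs 6: x=-2 → posterior Inverse-Gamma(5, 40)
obs 7: x=-3 → posterior Inverse-Gamma(11/2, 105/2)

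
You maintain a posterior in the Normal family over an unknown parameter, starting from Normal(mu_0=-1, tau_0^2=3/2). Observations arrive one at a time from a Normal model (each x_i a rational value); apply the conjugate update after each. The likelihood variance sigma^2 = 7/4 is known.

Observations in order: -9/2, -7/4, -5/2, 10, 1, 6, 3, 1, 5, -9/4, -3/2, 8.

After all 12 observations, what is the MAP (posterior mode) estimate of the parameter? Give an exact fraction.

obs 1: x=-9/2 → posterior Normal(-34/13, 21/26)
obs 2: x=-7/4 → posterior Normal(-89/38, 21/38)
obs 3: x=-5/2 → posterior Normal(-119/50, 21/50)
obs 4: x=10 → posterior Normal(1/62, 21/62)
obs 5: x=1 → posterior Normal(13/74, 21/74)
obs 6: x=6 → posterior Normal(85/86, 21/86)
obs 7: x=3 → posterior Normal(121/98, 3/14)
obs 8: x=1 → posterior Normal(133/110, 21/110)
obs 9: x=5 → posterior Normal(193/122, 21/122)
obs 10: x=-9/4 → posterior Normal(83/67, 21/134)
obs 11: x=-3/2 → posterior Normal(74/73, 21/146)
obs 12: x=8 → posterior Normal(122/79, 21/158)

122/79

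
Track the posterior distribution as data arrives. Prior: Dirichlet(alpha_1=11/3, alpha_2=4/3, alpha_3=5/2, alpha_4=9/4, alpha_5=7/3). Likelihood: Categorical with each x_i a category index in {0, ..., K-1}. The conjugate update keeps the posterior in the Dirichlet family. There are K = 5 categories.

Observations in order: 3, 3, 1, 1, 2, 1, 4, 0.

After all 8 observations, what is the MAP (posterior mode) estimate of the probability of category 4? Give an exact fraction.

obs 1: x=3 → posterior Dirichlet(11/3, 4/3, 5/2, 13/4, 7/3)
obs 2: x=3 → posterior Dirichlet(11/3, 4/3, 5/2, 17/4, 7/3)
obs 3: x=1 → posterior Dirichlet(11/3, 7/3, 5/2, 17/4, 7/3)
obs 4: x=1 → posterior Dirichlet(11/3, 10/3, 5/2, 17/4, 7/3)
obs 5: x=2 → posterior Dirichlet(11/3, 10/3, 7/2, 17/4, 7/3)
obs 6: x=1 → posterior Dirichlet(11/3, 13/3, 7/2, 17/4, 7/3)
obs 7: x=4 → posterior Dirichlet(11/3, 13/3, 7/2, 17/4, 10/3)
obs 8: x=0 → posterior Dirichlet(14/3, 13/3, 7/2, 17/4, 10/3)

28/181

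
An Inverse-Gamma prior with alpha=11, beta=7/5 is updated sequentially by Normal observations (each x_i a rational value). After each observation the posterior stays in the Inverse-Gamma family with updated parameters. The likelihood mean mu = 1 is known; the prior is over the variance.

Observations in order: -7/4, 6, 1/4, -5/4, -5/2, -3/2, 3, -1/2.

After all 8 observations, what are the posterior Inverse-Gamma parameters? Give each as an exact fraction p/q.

alpha=15, beta=5259/160

obs 1: x=-7/4 → posterior Inverse-Gamma(23/2, 829/160)
obs 2: x=6 → posterior Inverse-Gamma(12, 2829/160)
obs 3: x=1/4 → posterior Inverse-Gamma(25/2, 1437/80)
obs 4: x=-5/4 → posterior Inverse-Gamma(13, 3279/160)
obs 5: x=-5/2 → posterior Inverse-Gamma(27/2, 4259/160)
obs 6: x=-3/2 → posterior Inverse-Gamma(14, 4759/160)
obs 7: x=3 → posterior Inverse-Gamma(29/2, 5079/160)
obs 8: x=-1/2 → posterior Inverse-Gamma(15, 5259/160)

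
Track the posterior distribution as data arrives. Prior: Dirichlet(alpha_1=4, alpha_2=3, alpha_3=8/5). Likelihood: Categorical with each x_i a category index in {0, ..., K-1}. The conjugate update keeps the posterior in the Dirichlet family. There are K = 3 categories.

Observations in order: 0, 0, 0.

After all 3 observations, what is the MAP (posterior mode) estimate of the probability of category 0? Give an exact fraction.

30/43

obs 1: x=0 → posterior Dirichlet(5, 3, 8/5)
obs 2: x=0 → posterior Dirichlet(6, 3, 8/5)
obs 3: x=0 → posterior Dirichlet(7, 3, 8/5)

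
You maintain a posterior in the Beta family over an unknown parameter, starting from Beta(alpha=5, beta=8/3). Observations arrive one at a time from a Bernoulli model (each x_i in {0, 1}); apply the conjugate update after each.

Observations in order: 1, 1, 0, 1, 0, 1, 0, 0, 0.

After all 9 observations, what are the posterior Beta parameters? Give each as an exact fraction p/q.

alpha=9, beta=23/3

obs 1: x=1 → posterior Beta(6, 8/3)
obs 2: x=1 → posterior Beta(7, 8/3)
obs 3: x=0 → posterior Beta(7, 11/3)
obs 4: x=1 → posterior Beta(8, 11/3)
obs 5: x=0 → posterior Beta(8, 14/3)
obs 6: x=1 → posterior Beta(9, 14/3)
obs 7: x=0 → posterior Beta(9, 17/3)
obs 8: x=0 → posterior Beta(9, 20/3)
obs 9: x=0 → posterior Beta(9, 23/3)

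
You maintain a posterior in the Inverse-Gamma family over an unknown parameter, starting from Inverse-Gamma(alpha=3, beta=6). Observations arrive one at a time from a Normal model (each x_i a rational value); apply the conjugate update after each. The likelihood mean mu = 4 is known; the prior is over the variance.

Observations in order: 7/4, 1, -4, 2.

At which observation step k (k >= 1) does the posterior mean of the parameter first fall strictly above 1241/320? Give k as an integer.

k = 2

obs 1: x=7/4 → posterior Inverse-Gamma(7/2, 273/32)
obs 2: x=1 → posterior Inverse-Gamma(4, 417/32)
obs 3: x=-4 → posterior Inverse-Gamma(9/2, 1441/32)
obs 4: x=2 → posterior Inverse-Gamma(5, 1505/32)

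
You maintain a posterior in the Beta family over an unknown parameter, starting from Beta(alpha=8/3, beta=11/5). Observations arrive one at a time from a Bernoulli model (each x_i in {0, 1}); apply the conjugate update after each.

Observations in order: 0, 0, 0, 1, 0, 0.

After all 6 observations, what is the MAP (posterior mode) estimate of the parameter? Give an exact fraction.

obs 1: x=0 → posterior Beta(8/3, 16/5)
obs 2: x=0 → posterior Beta(8/3, 21/5)
obs 3: x=0 → posterior Beta(8/3, 26/5)
obs 4: x=1 → posterior Beta(11/3, 26/5)
obs 5: x=0 → posterior Beta(11/3, 31/5)
obs 6: x=0 → posterior Beta(11/3, 36/5)

40/133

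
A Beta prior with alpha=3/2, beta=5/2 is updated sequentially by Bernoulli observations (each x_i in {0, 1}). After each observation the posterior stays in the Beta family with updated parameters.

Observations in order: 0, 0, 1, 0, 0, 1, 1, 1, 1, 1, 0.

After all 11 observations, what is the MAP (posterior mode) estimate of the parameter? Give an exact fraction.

1/2

obs 1: x=0 → posterior Beta(3/2, 7/2)
obs 2: x=0 → posterior Beta(3/2, 9/2)
obs 3: x=1 → posterior Beta(5/2, 9/2)
obs 4: x=0 → posterior Beta(5/2, 11/2)
obs 5: x=0 → posterior Beta(5/2, 13/2)
obs 6: x=1 → posterior Beta(7/2, 13/2)
obs 7: x=1 → posterior Beta(9/2, 13/2)
obs 8: x=1 → posterior Beta(11/2, 13/2)
obs 9: x=1 → posterior Beta(13/2, 13/2)
obs 10: x=1 → posterior Beta(15/2, 13/2)
obs 11: x=0 → posterior Beta(15/2, 15/2)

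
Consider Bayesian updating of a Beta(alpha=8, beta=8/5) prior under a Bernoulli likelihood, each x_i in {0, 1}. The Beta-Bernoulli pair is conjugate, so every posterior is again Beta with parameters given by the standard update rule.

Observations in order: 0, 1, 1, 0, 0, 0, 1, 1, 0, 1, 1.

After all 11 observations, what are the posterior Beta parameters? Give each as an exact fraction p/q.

obs 1: x=0 → posterior Beta(8, 13/5)
obs 2: x=1 → posterior Beta(9, 13/5)
obs 3: x=1 → posterior Beta(10, 13/5)
obs 4: x=0 → posterior Beta(10, 18/5)
obs 5: x=0 → posterior Beta(10, 23/5)
obs 6: x=0 → posterior Beta(10, 28/5)
obs 7: x=1 → posterior Beta(11, 28/5)
obs 8: x=1 → posterior Beta(12, 28/5)
obs 9: x=0 → posterior Beta(12, 33/5)
obs 10: x=1 → posterior Beta(13, 33/5)
obs 11: x=1 → posterior Beta(14, 33/5)

alpha=14, beta=33/5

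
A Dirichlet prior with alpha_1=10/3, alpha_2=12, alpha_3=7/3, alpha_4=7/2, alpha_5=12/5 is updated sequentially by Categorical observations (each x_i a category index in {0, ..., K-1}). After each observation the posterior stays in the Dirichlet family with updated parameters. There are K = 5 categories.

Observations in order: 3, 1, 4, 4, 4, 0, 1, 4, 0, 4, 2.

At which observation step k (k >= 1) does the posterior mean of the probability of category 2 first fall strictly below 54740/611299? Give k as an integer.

obs 1: x=3 → posterior Dirichlet(10/3, 12, 7/3, 9/2, 12/5)
obs 2: x=1 → posterior Dirichlet(10/3, 13, 7/3, 9/2, 12/5)
obs 3: x=4 → posterior Dirichlet(10/3, 13, 7/3, 9/2, 17/5)
obs 4: x=4 → posterior Dirichlet(10/3, 13, 7/3, 9/2, 22/5)
obs 5: x=4 → posterior Dirichlet(10/3, 13, 7/3, 9/2, 27/5)
obs 6: x=0 → posterior Dirichlet(13/3, 13, 7/3, 9/2, 27/5)
obs 7: x=1 → posterior Dirichlet(13/3, 14, 7/3, 9/2, 27/5)
obs 8: x=4 → posterior Dirichlet(13/3, 14, 7/3, 9/2, 32/5)
obs 9: x=0 → posterior Dirichlet(16/3, 14, 7/3, 9/2, 32/5)
obs 10: x=4 → posterior Dirichlet(16/3, 14, 7/3, 9/2, 37/5)
obs 11: x=2 → posterior Dirichlet(16/3, 14, 10/3, 9/2, 37/5)

k = 3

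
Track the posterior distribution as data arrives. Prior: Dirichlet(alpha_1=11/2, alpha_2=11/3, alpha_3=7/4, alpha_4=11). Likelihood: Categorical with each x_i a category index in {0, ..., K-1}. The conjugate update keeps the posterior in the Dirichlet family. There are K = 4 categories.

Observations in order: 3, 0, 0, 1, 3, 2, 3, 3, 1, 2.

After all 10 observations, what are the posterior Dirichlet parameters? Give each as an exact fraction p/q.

alpha_1=15/2, alpha_2=17/3, alpha_3=15/4, alpha_4=15

obs 1: x=3 → posterior Dirichlet(11/2, 11/3, 7/4, 12)
obs 2: x=0 → posterior Dirichlet(13/2, 11/3, 7/4, 12)
obs 3: x=0 → posterior Dirichlet(15/2, 11/3, 7/4, 12)
obs 4: x=1 → posterior Dirichlet(15/2, 14/3, 7/4, 12)
obs 5: x=3 → posterior Dirichlet(15/2, 14/3, 7/4, 13)
obs 6: x=2 → posterior Dirichlet(15/2, 14/3, 11/4, 13)
obs 7: x=3 → posterior Dirichlet(15/2, 14/3, 11/4, 14)
obs 8: x=3 → posterior Dirichlet(15/2, 14/3, 11/4, 15)
obs 9: x=1 → posterior Dirichlet(15/2, 17/3, 11/4, 15)
obs 10: x=2 → posterior Dirichlet(15/2, 17/3, 15/4, 15)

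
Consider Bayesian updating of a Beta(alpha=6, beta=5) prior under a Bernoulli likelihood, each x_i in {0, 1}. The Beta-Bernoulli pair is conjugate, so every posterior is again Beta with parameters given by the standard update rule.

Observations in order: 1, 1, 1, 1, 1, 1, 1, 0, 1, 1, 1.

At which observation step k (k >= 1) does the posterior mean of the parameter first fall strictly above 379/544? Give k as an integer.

k = 6

obs 1: x=1 → posterior Beta(7, 5)
obs 2: x=1 → posterior Beta(8, 5)
obs 3: x=1 → posterior Beta(9, 5)
obs 4: x=1 → posterior Beta(10, 5)
obs 5: x=1 → posterior Beta(11, 5)
obs 6: x=1 → posterior Beta(12, 5)
obs 7: x=1 → posterior Beta(13, 5)
obs 8: x=0 → posterior Beta(13, 6)
obs 9: x=1 → posterior Beta(14, 6)
obs 10: x=1 → posterior Beta(15, 6)
obs 11: x=1 → posterior Beta(16, 6)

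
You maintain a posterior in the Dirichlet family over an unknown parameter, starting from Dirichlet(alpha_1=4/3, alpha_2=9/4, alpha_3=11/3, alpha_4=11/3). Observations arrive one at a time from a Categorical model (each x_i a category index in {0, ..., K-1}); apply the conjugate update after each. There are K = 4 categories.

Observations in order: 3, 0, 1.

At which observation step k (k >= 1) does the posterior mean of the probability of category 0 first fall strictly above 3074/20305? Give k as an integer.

k = 2

obs 1: x=3 → posterior Dirichlet(4/3, 9/4, 11/3, 14/3)
obs 2: x=0 → posterior Dirichlet(7/3, 9/4, 11/3, 14/3)
obs 3: x=1 → posterior Dirichlet(7/3, 13/4, 11/3, 14/3)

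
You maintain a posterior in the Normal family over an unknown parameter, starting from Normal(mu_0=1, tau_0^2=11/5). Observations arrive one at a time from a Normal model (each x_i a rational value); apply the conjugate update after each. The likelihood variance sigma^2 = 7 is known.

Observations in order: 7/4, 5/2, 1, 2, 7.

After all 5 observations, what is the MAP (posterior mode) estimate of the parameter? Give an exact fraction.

767/360

obs 1: x=7/4 → posterior Normal(217/184, 77/46)
obs 2: x=5/2 → posterior Normal(109/76, 77/57)
obs 3: x=1 → posterior Normal(371/272, 77/68)
obs 4: x=2 → posterior Normal(459/316, 77/79)
obs 5: x=7 → posterior Normal(767/360, 77/90)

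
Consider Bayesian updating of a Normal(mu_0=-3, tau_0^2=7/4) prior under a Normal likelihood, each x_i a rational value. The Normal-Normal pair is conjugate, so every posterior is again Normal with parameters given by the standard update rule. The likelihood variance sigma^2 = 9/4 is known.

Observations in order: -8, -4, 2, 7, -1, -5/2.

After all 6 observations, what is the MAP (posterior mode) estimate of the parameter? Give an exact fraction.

-145/102

obs 1: x=-8 → posterior Normal(-83/16, 63/64)
obs 2: x=-4 → posterior Normal(-111/23, 63/92)
obs 3: x=2 → posterior Normal(-97/30, 21/40)
obs 4: x=7 → posterior Normal(-48/37, 63/148)
obs 5: x=-1 → posterior Normal(-5/4, 63/176)
obs 6: x=-5/2 → posterior Normal(-145/102, 21/68)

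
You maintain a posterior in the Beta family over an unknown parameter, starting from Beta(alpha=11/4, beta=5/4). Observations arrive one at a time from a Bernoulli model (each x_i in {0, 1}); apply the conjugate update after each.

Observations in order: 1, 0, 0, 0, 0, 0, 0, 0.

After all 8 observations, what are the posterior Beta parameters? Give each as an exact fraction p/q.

alpha=15/4, beta=33/4

obs 1: x=1 → posterior Beta(15/4, 5/4)
obs 2: x=0 → posterior Beta(15/4, 9/4)
obs 3: x=0 → posterior Beta(15/4, 13/4)
obs 4: x=0 → posterior Beta(15/4, 17/4)
obs 5: x=0 → posterior Beta(15/4, 21/4)
obs 6: x=0 → posterior Beta(15/4, 25/4)
obs 7: x=0 → posterior Beta(15/4, 29/4)
obs 8: x=0 → posterior Beta(15/4, 33/4)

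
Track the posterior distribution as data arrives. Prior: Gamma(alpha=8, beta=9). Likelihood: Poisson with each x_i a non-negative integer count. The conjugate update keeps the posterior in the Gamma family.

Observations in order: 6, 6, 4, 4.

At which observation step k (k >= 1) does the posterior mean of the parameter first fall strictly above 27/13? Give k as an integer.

obs 1: x=6 → posterior Gamma(14, 10)
obs 2: x=6 → posterior Gamma(20, 11)
obs 3: x=4 → posterior Gamma(24, 12)
obs 4: x=4 → posterior Gamma(28, 13)

k = 4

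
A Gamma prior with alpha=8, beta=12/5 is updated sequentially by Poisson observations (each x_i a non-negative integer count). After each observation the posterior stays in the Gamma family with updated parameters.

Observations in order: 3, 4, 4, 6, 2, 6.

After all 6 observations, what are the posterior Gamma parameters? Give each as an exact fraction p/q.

obs 1: x=3 → posterior Gamma(11, 17/5)
obs 2: x=4 → posterior Gamma(15, 22/5)
obs 3: x=4 → posterior Gamma(19, 27/5)
obs 4: x=6 → posterior Gamma(25, 32/5)
obs 5: x=2 → posterior Gamma(27, 37/5)
obs 6: x=6 → posterior Gamma(33, 42/5)

alpha=33, beta=42/5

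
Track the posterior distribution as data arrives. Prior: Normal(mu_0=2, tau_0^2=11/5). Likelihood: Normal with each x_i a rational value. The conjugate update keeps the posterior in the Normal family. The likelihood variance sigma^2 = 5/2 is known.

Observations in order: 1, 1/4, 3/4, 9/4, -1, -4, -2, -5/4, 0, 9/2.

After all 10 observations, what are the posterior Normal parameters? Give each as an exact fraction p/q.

mu_0=61/245, tau_0^2=11/49

obs 1: x=1 → posterior Normal(72/47, 55/47)
obs 2: x=1/4 → posterior Normal(155/138, 55/69)
obs 3: x=3/4 → posterior Normal(94/91, 55/91)
obs 4: x=9/4 → posterior Normal(287/226, 55/113)
obs 5: x=-1 → posterior Normal(9/10, 11/27)
obs 6: x=-4 → posterior Normal(67/314, 55/157)
obs 7: x=-2 → posterior Normal(-21/358, 55/179)
obs 8: x=-5/4 → posterior Normal(-38/201, 55/201)
obs 9: x=0 → posterior Normal(-38/223, 55/223)
obs 10: x=9/2 → posterior Normal(61/245, 11/49)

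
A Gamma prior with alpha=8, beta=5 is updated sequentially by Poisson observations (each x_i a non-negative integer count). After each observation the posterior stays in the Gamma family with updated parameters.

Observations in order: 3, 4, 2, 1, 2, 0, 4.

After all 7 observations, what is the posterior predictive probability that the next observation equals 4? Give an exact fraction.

107320743724577639580146073600/1192533292512492016559195008117

obs 1: x=3 → posterior Gamma(11, 6)
obs 2: x=4 → posterior Gamma(15, 7)
obs 3: x=2 → posterior Gamma(17, 8)
obs 4: x=1 → posterior Gamma(18, 9)
obs 5: x=2 → posterior Gamma(20, 10)
obs 6: x=0 → posterior Gamma(20, 11)
obs 7: x=4 → posterior Gamma(24, 12)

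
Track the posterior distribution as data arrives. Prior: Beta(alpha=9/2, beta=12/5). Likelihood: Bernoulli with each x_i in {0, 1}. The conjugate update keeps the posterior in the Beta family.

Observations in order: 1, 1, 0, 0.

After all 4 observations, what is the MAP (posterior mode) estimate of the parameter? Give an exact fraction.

55/89

obs 1: x=1 → posterior Beta(11/2, 12/5)
obs 2: x=1 → posterior Beta(13/2, 12/5)
obs 3: x=0 → posterior Beta(13/2, 17/5)
obs 4: x=0 → posterior Beta(13/2, 22/5)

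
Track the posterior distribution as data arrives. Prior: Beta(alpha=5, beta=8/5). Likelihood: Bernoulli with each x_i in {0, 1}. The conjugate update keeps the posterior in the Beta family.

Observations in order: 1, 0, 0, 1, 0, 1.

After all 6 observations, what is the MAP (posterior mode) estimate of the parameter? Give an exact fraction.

35/53

obs 1: x=1 → posterior Beta(6, 8/5)
obs 2: x=0 → posterior Beta(6, 13/5)
obs 3: x=0 → posterior Beta(6, 18/5)
obs 4: x=1 → posterior Beta(7, 18/5)
obs 5: x=0 → posterior Beta(7, 23/5)
obs 6: x=1 → posterior Beta(8, 23/5)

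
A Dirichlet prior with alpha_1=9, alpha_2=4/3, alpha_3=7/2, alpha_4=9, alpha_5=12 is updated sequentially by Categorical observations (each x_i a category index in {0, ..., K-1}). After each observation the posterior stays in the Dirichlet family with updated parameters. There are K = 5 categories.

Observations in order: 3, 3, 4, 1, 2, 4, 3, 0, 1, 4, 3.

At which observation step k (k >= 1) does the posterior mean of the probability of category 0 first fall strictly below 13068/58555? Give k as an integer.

obs 1: x=3 → posterior Dirichlet(9, 4/3, 7/2, 10, 12)
obs 2: x=3 → posterior Dirichlet(9, 4/3, 7/2, 11, 12)
obs 3: x=4 → posterior Dirichlet(9, 4/3, 7/2, 11, 13)
obs 4: x=1 → posterior Dirichlet(9, 7/3, 7/2, 11, 13)
obs 5: x=2 → posterior Dirichlet(9, 7/3, 9/2, 11, 13)
obs 6: x=4 → posterior Dirichlet(9, 7/3, 9/2, 11, 14)
obs 7: x=3 → posterior Dirichlet(9, 7/3, 9/2, 12, 14)
obs 8: x=0 → posterior Dirichlet(10, 7/3, 9/2, 12, 14)
obs 9: x=1 → posterior Dirichlet(10, 10/3, 9/2, 12, 14)
obs 10: x=4 → posterior Dirichlet(10, 10/3, 9/2, 12, 15)
obs 11: x=3 → posterior Dirichlet(10, 10/3, 9/2, 13, 15)

k = 6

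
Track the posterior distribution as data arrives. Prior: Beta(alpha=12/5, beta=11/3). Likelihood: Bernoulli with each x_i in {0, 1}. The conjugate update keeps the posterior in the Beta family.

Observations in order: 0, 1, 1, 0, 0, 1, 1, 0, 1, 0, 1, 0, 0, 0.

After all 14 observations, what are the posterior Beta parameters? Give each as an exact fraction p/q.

obs 1: x=0 → posterior Beta(12/5, 14/3)
obs 2: x=1 → posterior Beta(17/5, 14/3)
obs 3: x=1 → posterior Beta(22/5, 14/3)
obs 4: x=0 → posterior Beta(22/5, 17/3)
obs 5: x=0 → posterior Beta(22/5, 20/3)
obs 6: x=1 → posterior Beta(27/5, 20/3)
obs 7: x=1 → posterior Beta(32/5, 20/3)
obs 8: x=0 → posterior Beta(32/5, 23/3)
obs 9: x=1 → posterior Beta(37/5, 23/3)
obs 10: x=0 → posterior Beta(37/5, 26/3)
obs 11: x=1 → posterior Beta(42/5, 26/3)
obs 12: x=0 → posterior Beta(42/5, 29/3)
obs 13: x=0 → posterior Beta(42/5, 32/3)
obs 14: x=0 → posterior Beta(42/5, 35/3)

alpha=42/5, beta=35/3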